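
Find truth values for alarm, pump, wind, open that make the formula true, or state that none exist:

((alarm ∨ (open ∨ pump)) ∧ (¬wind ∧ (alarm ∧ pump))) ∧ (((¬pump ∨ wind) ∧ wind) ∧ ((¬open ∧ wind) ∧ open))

Case wind = True: the conjunct ¬wind is False.
Case wind = False: the conjunct wind is False.
Both cases fail — unsatisfiable.

No satisfying assignment exists.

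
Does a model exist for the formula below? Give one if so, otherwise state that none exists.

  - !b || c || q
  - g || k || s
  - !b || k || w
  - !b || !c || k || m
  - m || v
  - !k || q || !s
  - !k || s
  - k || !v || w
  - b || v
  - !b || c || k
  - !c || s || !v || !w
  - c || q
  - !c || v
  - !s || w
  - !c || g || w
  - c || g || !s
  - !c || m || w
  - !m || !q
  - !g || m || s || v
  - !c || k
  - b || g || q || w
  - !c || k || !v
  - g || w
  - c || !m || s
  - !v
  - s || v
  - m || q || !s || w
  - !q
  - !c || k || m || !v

No satisfying assignment exists.

Case q = True:
  Clause (!q) is falsified — contradiction.
Case q = False:
  (c || q) forces c = True.
  (!c || v) forces v = True.
  Clause (!v) is falsified — contradiction.
Both cases fail, so the formula is unsatisfiable.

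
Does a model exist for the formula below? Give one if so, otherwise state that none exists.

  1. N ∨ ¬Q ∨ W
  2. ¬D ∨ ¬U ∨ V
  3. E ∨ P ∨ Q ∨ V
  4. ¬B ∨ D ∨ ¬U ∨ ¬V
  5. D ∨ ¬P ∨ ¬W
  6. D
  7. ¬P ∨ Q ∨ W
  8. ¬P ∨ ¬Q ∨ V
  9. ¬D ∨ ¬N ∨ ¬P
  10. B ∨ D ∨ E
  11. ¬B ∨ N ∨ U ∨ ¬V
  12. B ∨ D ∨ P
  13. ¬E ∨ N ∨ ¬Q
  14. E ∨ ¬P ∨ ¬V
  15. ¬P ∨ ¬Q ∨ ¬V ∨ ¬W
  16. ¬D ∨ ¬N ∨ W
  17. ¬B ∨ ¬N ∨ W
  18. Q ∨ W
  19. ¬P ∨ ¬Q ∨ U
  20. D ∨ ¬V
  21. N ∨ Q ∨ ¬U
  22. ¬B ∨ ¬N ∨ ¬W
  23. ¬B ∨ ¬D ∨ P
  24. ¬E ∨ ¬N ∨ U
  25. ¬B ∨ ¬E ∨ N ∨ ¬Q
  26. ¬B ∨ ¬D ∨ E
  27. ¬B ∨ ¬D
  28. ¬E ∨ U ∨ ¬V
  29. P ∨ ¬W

N: False, U: False, Q: False, D: True, W: True, B: False, P: True, E: False, V: False

Unit clause (D) forces D = True.
In (¬B ∨ ¬D) only ¬B is left, so B = False.
Try N = True:
  (¬D ∨ ¬N ∨ ¬P) forces P = False.
  (¬D ∨ ¬N ∨ W) forces W = True.
  clause (P ∨ ¬W) is falsified — backtrack.
So N = False.
Set U = False.
Try Q = True:
  (N ∨ ¬Q ∨ W) forces W = True.
  (¬E ∨ N ∨ ¬Q) forces E = False.
  (¬P ∨ ¬Q ∨ U) forces P = False.
  clause (P ∨ ¬W) is falsified — backtrack.
So Q = False.
  then (Q ∨ W) forces W = True.
  then (P ∨ ¬W) forces P = True.
Set E = False.
  then (E ∨ ¬P ∨ ¬V) forces V = False.
All clauses satisfied.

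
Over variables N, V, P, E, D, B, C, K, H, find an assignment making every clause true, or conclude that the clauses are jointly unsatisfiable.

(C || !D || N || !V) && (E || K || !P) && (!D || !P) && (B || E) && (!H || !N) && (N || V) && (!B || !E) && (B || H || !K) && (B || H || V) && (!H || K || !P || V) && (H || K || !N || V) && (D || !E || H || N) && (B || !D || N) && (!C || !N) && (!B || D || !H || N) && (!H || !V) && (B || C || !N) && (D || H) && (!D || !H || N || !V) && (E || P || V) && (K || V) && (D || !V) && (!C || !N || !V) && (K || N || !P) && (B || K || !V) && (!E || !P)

N=T; V=T; P=F; E=F; D=T; B=T; C=F; K=F; H=F

Set N = True.
  then (!H || !N) forces H = False.
  then (!C || !N) forces C = False.
  then (B || C || !N) forces B = True.
  then (D || H) forces D = True.
  then (!D || !P) forces P = False.
  then (!B || !E) forces E = False.
  then (E || P || V) forces V = True.
Set K = False.
All clauses satisfied.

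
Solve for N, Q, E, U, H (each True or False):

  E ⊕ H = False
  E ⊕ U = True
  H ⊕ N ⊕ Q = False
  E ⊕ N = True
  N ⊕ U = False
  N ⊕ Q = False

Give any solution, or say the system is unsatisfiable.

N=T, Q=T, E=F, U=T, H=F

E ⊕ H = F ⊕ F = False ✓
E ⊕ U = F ⊕ T = True ✓
H ⊕ N ⊕ Q = F ⊕ T ⊕ T = False ✓
E ⊕ N = F ⊕ T = True ✓
N ⊕ U = T ⊕ T = False ✓
N ⊕ Q = T ⊕ T = False ✓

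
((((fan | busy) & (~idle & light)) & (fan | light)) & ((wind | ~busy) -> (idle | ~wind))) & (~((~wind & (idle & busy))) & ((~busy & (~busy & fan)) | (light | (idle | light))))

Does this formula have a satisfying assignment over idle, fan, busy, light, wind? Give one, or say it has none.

idle=F; fan=T; busy=T; light=T; wind=F

  (((fan | busy) & (~idle & light)) & (fan | light)) & ((wind | ~busy) -> (idle | ~wind)) = True
    ((fan | busy) & (~idle & light)) & (fan | light) = True
      (fan | busy) & (~idle & light) = True
        fan | busy = True
        ~idle & light = True
          ~idle = True
      fan | light = True
    (wind | ~busy) -> (idle | ~wind) = True
      wind | ~busy = False
        ~busy = False
      idle | ~wind = True
        ~wind = True
  ~((~wind & (idle & busy))) & ((~busy & (~busy & fan)) | (light | (idle | light))) = True
    ~((~wind & (idle & busy))) = True
      ~wind & (idle & busy) = False
        ~wind = True
        idle & busy = False
    (~busy & (~busy & fan)) | (light | (idle | light)) = True
      ~busy & (~busy & fan) = False
        ~busy = False
        ~busy & fan = False
          ~busy = False
      light | (idle | light) = True
        idle | light = True
Both conjuncts True, so the formula holds.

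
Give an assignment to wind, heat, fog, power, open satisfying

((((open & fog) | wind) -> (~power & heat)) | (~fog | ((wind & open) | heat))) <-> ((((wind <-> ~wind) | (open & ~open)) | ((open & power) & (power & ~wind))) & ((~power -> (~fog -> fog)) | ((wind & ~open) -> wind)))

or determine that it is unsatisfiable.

wind = False, heat = False, fog = True, power = False, open = True

  ((((open & fog) | wind) -> (~power & heat)) | (~fog | ((wind & open) | heat))) <-> ((((wind <-> ~wind) | (open & ~open)) | ((open & power) & (power & ~wind))) & ((~power -> (~fog -> fog)) | ((wind & ~open) -> wind))) = True
    (((open & fog) | wind) -> (~power & heat)) | (~fog | ((wind & open) | heat)) = False
      ((open & fog) | wind) -> (~power & heat) = False
        (open & fog) | wind = True
          open & fog = True
        ~power & heat = False
          ~power = True
      ~fog | ((wind & open) | heat) = False
        ~fog = False
        (wind & open) | heat = False
          wind & open = False
    (((wind <-> ~wind) | (open & ~open)) | ((open & power) & (power & ~wind))) & ((~power -> (~fog -> fog)) | ((wind & ~open) -> wind)) = False
      ((wind <-> ~wind) | (open & ~open)) | ((open & power) & (power & ~wind)) = False
        (wind <-> ~wind) | (open & ~open) = False
          wind <-> ~wind = False
            ~wind = True
          open & ~open = False
            ~open = False
        (open & power) & (power & ~wind) = False
          open & power = False
          power & ~wind = False
            ~wind = True
      (~power -> (~fog -> fog)) | ((wind & ~open) -> wind) = True
        ~power -> (~fog -> fog) = True
          ~power = True
          ~fog -> fog = True
            ~fog = False
        (wind & ~open) -> wind = True
          wind & ~open = False
            ~open = False
The formula evaluates to True.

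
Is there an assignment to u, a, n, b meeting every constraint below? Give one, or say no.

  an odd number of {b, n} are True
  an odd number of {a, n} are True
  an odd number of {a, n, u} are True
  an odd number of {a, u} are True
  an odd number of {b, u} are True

u: False; a: True; n: False; b: True

{b, n}: 1 true → odd ✓
{a, n}: 1 true → odd ✓
{a, n, u}: 1 true → odd ✓
{a, u}: 1 true → odd ✓
{b, u}: 1 true → odd ✓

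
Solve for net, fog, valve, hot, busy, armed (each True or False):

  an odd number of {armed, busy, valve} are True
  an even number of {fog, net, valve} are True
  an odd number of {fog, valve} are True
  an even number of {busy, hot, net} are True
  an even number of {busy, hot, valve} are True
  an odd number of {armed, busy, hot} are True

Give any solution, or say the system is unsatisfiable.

net = True, fog = False, valve = True, hot = True, busy = False, armed = False

{armed, busy, valve}: 1 true → odd ✓
{fog, net, valve}: 2 true → even ✓
{fog, valve}: 1 true → odd ✓
{busy, hot, net}: 2 true → even ✓
{busy, hot, valve}: 2 true → even ✓
{armed, busy, hot}: 1 true → odd ✓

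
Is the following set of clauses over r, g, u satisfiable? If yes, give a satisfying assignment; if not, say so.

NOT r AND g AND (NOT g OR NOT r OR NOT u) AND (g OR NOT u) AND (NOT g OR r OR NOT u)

r: False; g: True; u: False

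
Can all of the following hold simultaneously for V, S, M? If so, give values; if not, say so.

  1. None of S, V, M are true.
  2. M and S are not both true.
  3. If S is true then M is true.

V = False, S = False, M = False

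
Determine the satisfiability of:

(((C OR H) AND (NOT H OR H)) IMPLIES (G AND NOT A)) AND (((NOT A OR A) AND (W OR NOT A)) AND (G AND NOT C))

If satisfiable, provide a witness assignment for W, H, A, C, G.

W = False, H = False, A = False, C = False, G = True

  ((C OR H) AND (NOT H OR H)) IMPLIES (G AND NOT A) = True
    (C OR H) AND (NOT H OR H) = False
      C OR H = False
      NOT H OR H = True
        NOT H = True
    G AND NOT A = True
      NOT A = True
  ((NOT A OR A) AND (W OR NOT A)) AND (G AND NOT C) = True
    (NOT A OR A) AND (W OR NOT A) = True
      NOT A OR A = True
        NOT A = True
      W OR NOT A = True
        NOT A = True
    G AND NOT C = True
      NOT C = True
Both conjuncts True, so the formula holds.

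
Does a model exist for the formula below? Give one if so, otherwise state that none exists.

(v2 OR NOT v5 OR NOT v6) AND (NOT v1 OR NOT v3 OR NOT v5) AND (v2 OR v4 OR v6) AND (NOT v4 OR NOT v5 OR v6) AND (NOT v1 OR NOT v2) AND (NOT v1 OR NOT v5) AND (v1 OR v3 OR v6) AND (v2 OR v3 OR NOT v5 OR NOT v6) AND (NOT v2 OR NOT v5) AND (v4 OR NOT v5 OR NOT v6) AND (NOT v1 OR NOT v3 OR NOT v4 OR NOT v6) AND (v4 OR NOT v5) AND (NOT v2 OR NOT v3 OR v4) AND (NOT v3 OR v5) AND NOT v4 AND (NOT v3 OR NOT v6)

v1 = False; v2 = False; v3 = False; v4 = False; v5 = False; v6 = True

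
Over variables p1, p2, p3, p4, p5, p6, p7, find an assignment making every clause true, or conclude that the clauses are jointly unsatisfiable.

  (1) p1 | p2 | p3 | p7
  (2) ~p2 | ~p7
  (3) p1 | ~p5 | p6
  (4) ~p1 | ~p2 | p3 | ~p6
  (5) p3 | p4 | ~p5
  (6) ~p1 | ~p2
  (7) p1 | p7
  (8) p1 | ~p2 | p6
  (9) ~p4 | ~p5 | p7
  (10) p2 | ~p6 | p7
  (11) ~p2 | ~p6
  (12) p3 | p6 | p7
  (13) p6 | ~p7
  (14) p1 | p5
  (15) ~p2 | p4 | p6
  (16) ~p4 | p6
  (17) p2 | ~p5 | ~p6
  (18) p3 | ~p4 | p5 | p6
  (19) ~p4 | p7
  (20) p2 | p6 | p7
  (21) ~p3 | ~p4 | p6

Try p1 = False:
  (p1 | p7) forces p7 = True.
  (~p2 | ~p7) forces p2 = False.
  (p6 | ~p7) forces p6 = True.
  (p1 | p5) forces p5 = True.
  clause (p2 | ~p5 | ~p6) is falsified — backtrack.
So p1 = True.
  then (~p1 | ~p2) forces p2 = False.
Set p3 = True.
Set p4 = False.
Set p5 = False.
Try p6 = False:
  (p6 | ~p7) forces p7 = False.
  clause (p2 | p6 | p7) is falsified — backtrack.
So p6 = True.
  then (p2 | ~p6 | p7) forces p7 = True.
All clauses satisfied.

p1=T; p2=F; p3=T; p4=F; p5=F; p6=T; p7=T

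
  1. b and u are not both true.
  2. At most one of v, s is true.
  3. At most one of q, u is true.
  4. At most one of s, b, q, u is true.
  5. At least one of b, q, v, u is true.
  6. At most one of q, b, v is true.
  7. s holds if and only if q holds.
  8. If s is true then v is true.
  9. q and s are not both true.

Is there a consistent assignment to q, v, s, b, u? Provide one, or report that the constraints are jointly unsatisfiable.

q: False, v: True, s: False, b: False, u: True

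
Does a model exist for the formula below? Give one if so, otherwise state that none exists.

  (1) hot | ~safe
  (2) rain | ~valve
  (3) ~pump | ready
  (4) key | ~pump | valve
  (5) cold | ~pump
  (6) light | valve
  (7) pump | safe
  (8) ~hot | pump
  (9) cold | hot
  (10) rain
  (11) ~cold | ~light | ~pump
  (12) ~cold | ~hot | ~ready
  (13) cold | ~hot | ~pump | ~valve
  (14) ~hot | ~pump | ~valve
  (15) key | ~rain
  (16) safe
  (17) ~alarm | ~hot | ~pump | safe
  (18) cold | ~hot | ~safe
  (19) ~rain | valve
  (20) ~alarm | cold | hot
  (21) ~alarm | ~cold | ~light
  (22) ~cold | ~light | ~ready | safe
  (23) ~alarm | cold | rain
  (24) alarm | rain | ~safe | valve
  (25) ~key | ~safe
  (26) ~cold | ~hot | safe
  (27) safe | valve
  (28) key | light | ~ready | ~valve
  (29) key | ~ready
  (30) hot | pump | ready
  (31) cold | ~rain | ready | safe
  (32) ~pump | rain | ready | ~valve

No satisfying assignment exists.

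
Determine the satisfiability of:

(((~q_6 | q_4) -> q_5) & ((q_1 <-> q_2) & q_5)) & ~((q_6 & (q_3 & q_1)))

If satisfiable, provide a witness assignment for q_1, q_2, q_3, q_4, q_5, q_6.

q_1 = False; q_2 = False; q_3 = False; q_4 = True; q_5 = True; q_6 = True

  ((~q_6 | q_4) -> q_5) & ((q_1 <-> q_2) & q_5) = True
    (~q_6 | q_4) -> q_5 = True
      ~q_6 | q_4 = True
        ~q_6 = False
    (q_1 <-> q_2) & q_5 = True
      q_1 <-> q_2 = True
  ~((q_6 & (q_3 & q_1))) = True
    q_6 & (q_3 & q_1) = False
      q_3 & q_1 = False
Both conjuncts True, so the formula holds.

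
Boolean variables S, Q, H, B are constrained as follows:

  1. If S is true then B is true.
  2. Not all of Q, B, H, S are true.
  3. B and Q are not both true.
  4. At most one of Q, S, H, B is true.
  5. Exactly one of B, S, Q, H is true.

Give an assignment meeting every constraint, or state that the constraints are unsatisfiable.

S = False, Q = True, H = False, B = False

  (1) S=F ⇒ B: vacuous ✓
  (2) {Q, B, H, S}: 1/4 true — not all ✓
  (3) B=F, Q=T — not both ✓
  (4) {Q, S, H, B}: 1 true — at most one ✓
  (5) {B, S, Q, H}: 1 true — exactly one ✓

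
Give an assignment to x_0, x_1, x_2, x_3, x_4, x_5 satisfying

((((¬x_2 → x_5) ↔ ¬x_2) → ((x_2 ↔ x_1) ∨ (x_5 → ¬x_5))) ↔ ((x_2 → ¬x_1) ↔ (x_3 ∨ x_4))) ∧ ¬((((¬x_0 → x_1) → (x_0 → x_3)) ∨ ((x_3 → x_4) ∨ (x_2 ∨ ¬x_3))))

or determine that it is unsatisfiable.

No satisfying assignment exists.

The conjunct ¬((((¬x_0 → x_1) → (x_0 → x_3)) ∨ ((x_3 → x_4) ∨ (x_2 ∨ ¬x_3)))) is unsatisfiable on its own:
  x_3 = True: this becomes ¬((True ∨ (x_4 ∨ x_2))) = False.
  x_3 = False: this becomes ¬((((¬x_0 → x_1) → ¬x_0) ∨ True)) = False.
So the whole conjunction is unsatisfiable.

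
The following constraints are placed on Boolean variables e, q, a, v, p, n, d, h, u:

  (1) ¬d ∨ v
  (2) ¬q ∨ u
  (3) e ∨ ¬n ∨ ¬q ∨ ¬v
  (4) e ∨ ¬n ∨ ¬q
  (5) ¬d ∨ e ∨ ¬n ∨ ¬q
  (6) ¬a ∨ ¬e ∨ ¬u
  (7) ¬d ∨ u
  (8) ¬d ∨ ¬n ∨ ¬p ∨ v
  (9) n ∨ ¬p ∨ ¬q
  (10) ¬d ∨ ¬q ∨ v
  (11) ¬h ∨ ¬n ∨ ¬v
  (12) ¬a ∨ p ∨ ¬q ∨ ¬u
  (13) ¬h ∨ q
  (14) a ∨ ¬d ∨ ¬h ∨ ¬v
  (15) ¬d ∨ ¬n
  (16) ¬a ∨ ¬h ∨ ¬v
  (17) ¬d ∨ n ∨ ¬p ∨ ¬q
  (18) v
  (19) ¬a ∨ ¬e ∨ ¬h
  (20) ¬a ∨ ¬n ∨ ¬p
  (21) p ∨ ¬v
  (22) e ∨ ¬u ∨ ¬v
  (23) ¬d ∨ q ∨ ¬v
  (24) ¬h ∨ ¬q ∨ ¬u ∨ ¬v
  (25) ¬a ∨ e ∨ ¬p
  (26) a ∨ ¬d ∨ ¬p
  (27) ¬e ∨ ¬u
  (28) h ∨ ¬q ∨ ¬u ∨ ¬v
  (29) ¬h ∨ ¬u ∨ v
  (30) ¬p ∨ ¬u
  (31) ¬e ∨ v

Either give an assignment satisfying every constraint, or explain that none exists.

e: True, q: False, a: False, v: True, p: True, n: True, d: False, h: False, u: False

Unit clause (v) forces v = True.
In (p ∨ ¬v) only p is left, so p = True.
In (¬p ∨ ¬u) only ¬u is left, so u = False.
In (¬q ∨ u) only ¬q is left, so q = False.
In (¬d ∨ u) only ¬d is left, so d = False.
In (¬h ∨ q) only ¬h is left, so h = False.
Set e = True.
Set a = False.
Set n = True.
All clauses satisfied.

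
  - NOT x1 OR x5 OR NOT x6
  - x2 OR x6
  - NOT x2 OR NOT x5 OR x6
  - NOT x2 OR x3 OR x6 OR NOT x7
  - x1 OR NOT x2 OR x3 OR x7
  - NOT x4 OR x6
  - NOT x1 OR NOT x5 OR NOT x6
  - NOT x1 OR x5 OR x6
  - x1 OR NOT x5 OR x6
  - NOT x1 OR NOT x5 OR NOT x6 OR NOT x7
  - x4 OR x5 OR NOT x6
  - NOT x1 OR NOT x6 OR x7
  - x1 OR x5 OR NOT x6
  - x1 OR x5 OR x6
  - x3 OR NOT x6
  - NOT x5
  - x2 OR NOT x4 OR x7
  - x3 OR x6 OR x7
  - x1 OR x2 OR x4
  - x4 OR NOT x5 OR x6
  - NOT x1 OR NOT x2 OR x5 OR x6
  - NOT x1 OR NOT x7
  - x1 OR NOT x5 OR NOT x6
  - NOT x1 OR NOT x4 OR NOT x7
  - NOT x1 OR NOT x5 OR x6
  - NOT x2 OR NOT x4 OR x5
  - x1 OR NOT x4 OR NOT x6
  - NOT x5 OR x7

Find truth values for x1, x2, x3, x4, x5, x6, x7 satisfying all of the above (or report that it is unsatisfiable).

No satisfying assignment exists.

Case x1 = True:
  (NOT x5) forces x5 = False.
  (NOT x1 OR x5 OR NOT x6) forces x6 = False.
  Clause (NOT x1 OR x5 OR x6) is falsified — contradiction.
Case x1 = False:
  (NOT x5) forces x5 = False.
  (x1 OR x5 OR NOT x6) forces x6 = False.
  Clause (x1 OR x5 OR x6) is falsified — contradiction.
Both cases fail, so the formula is unsatisfiable.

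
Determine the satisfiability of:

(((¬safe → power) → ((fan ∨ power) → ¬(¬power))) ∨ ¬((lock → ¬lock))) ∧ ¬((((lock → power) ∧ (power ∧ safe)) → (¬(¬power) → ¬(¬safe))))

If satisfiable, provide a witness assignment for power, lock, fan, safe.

Unsatisfiable — no assignment works.

The conjunct ¬((((lock → power) ∧ (power ∧ safe)) → (¬(¬power) → ¬(¬safe)))) is unsatisfiable on its own:
  power=F, lock=F, safe=F: evaluates to False.
  power=F, lock=F, safe=T: evaluates to False.
  power=F, lock=T, safe=F: evaluates to False.
  power=F, lock=T, safe=T: evaluates to False.
  power=T, lock=F, safe=F: evaluates to False.
  power=T, lock=F, safe=T: evaluates to False.
  power=T, lock=T, safe=F: evaluates to False.
  power=T, lock=T, safe=T: evaluates to False.
So the whole conjunction is unsatisfiable.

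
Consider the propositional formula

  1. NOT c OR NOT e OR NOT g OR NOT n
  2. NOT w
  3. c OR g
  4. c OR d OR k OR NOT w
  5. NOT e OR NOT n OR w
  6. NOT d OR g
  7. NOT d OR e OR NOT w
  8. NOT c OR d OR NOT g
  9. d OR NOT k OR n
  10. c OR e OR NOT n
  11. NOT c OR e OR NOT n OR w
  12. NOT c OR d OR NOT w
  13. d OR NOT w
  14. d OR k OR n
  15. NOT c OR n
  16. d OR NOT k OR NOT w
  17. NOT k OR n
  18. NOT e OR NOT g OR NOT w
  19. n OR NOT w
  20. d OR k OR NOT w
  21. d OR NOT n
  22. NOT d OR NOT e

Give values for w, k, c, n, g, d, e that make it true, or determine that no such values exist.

w = False, k = False, c = False, n = False, g = True, d = True, e = False

Unit clause (NOT w) forces w = False.
Try k = True:
  (NOT k OR n) forces n = True.
  (NOT e OR NOT n OR w) forces e = False.
  (c OR e OR NOT n) forces c = True.
  clause (NOT c OR e OR NOT n OR w) is falsified — backtrack.
So k = False.
Try c = True:
  (NOT c OR n) forces n = True.
  (NOT e OR NOT n OR w) forces e = False.
  clause (NOT c OR e OR NOT n OR w) is falsified — backtrack.
So c = False.
  then (c OR g) forces g = True.
Set n = False.
  then (d OR k OR n) forces d = True.
  then (NOT d OR NOT e) forces e = False.
All clauses satisfied.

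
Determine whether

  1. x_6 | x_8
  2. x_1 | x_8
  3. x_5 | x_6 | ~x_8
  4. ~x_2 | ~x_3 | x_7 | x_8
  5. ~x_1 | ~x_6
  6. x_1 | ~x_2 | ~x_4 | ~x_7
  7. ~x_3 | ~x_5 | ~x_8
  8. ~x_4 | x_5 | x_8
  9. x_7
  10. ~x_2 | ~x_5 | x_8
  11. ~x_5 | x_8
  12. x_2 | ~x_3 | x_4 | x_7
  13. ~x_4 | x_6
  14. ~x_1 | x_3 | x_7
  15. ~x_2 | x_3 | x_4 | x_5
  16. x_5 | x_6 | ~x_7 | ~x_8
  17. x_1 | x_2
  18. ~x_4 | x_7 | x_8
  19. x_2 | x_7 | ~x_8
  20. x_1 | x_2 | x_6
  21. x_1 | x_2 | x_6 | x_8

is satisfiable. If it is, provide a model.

Unit clause (x_7) forces x_7 = True.
Set x_1 = False.
  then (x_1 | x_8) forces x_8 = True.
  then (x_1 | x_2) forces x_2 = True.
  then (x_1 | ~x_2 | ~x_4 | ~x_7) forces x_4 = False.
Set x_3 = False.
  then (~x_2 | x_3 | x_4 | x_5) forces x_5 = True.
Set x_6 = True.
All clauses satisfied.

x_1=F, x_2=T, x_3=F, x_4=F, x_5=T, x_6=T, x_7=T, x_8=T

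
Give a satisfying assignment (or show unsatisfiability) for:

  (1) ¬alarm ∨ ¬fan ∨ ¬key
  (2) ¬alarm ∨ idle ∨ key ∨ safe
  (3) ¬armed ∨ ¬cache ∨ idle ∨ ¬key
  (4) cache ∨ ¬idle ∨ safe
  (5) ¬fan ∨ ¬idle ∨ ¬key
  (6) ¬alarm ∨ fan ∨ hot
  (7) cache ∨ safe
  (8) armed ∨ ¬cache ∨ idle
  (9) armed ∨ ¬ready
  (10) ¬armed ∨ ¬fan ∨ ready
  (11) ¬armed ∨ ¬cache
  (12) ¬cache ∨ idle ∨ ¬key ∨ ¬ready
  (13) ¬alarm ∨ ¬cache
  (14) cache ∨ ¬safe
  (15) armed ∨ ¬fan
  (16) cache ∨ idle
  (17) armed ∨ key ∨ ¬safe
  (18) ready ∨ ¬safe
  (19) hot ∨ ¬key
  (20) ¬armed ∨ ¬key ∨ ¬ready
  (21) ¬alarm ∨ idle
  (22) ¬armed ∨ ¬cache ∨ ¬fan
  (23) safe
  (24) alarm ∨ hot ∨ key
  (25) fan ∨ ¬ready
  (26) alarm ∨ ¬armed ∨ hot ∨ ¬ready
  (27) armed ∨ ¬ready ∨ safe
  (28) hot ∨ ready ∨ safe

Unsatisfiable

Case ready = True:
  (armed ∨ ¬ready) forces armed = True.
  (¬armed ∨ ¬cache) forces cache = False.
  (cache ∨ safe) forces safe = True.
  Clause (cache ∨ ¬safe) is falsified — contradiction.
Case ready = False:
  (ready ∨ ¬safe) forces safe = False.
  Clause (safe) is falsified — contradiction.
Both cases fail, so the formula is unsatisfiable.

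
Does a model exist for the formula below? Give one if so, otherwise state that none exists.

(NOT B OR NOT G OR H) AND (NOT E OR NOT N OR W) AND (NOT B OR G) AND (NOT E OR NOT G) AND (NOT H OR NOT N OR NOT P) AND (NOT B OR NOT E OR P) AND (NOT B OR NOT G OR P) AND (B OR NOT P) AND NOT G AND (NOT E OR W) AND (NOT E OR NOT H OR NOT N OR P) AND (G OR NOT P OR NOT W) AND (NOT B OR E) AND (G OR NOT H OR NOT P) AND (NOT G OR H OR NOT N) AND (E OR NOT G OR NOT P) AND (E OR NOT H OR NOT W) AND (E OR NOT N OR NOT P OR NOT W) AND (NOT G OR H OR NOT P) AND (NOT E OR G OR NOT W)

B=F, E=F, N=F, G=F, H=F, W=T, P=F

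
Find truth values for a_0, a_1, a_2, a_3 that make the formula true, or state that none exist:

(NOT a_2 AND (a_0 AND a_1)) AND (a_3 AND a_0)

a_0: True, a_1: True, a_2: False, a_3: True

  NOT a_2 AND (a_0 AND a_1) = True
    NOT a_2 = True
    a_0 AND a_1 = True
  a_3 AND a_0 = True
Both conjuncts True, so the formula holds.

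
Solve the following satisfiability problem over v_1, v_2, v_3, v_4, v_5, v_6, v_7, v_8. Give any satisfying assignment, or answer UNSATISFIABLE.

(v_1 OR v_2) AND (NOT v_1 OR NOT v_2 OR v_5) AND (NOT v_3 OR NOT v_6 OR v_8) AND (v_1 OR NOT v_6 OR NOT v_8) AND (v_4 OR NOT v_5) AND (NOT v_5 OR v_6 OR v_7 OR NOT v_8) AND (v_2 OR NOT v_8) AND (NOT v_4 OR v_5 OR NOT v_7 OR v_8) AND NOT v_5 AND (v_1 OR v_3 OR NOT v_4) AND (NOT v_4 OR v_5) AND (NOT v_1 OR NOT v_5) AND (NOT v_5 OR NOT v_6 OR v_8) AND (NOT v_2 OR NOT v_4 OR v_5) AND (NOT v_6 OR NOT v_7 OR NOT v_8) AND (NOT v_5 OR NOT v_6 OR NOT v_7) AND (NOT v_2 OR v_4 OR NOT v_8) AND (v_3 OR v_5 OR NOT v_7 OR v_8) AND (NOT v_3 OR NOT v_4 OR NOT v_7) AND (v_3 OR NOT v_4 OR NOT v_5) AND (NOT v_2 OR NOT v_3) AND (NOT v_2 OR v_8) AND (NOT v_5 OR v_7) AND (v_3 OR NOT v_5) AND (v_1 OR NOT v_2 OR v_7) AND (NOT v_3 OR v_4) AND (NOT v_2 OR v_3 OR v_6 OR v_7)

Unit clause (NOT v_5) forces v_5 = False.
In (NOT v_4 OR v_5) only NOT v_4 is left, so v_4 = False.
In (NOT v_3 OR v_4) only NOT v_3 is left, so v_3 = False.
Try v_1 = False:
  (v_1 OR v_2) forces v_2 = True.
  (NOT v_2 OR v_4 OR NOT v_8) forces v_8 = False.
  clause (NOT v_2 OR v_8) is falsified — backtrack.
So v_1 = True.
  then (NOT v_1 OR NOT v_2 OR v_5) forces v_2 = False.
  then (v_2 OR NOT v_8) forces v_8 = False.
  then (v_3 OR v_5 OR NOT v_7 OR v_8) forces v_7 = False.
Set v_6 = False.
All clauses satisfied.

v_1 = True, v_2 = False, v_3 = False, v_4 = False, v_5 = False, v_6 = False, v_7 = False, v_8 = False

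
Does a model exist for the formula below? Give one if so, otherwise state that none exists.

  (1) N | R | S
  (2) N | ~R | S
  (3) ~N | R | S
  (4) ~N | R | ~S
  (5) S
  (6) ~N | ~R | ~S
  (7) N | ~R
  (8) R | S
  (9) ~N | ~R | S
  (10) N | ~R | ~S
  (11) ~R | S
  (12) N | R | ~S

Case R = True:
  (S) forces S = True.
  (~N | ~R | ~S) forces N = False.
  Clause (N | ~R) is falsified — contradiction.
Case R = False:
  (S) forces S = True.
  (~N | R | ~S) forces N = False.
  Clause (N | R | ~S) is falsified — contradiction.
Both cases fail, so the formula is unsatisfiable.

UNSATISFIABLE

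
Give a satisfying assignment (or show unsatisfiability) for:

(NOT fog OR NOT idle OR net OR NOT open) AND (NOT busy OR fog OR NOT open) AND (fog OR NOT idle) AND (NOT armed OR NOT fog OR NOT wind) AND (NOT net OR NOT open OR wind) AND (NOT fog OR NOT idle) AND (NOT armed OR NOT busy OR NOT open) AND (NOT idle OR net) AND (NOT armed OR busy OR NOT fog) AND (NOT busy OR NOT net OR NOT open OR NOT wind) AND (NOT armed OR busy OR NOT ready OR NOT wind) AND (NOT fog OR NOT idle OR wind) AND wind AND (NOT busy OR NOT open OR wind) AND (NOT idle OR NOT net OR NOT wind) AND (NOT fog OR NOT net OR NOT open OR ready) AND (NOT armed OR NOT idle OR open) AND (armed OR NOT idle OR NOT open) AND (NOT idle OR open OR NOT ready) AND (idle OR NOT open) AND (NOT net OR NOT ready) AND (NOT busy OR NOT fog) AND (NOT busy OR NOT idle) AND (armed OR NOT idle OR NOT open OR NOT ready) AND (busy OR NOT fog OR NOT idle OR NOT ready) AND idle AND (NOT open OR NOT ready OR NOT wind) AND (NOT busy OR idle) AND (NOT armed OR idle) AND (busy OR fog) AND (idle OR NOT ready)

Case idle = True:
  (fog OR NOT idle) forces fog = True.
  Clause (NOT fog OR NOT idle) is falsified — contradiction.
Case idle = False:
  Clause (idle) is falsified — contradiction.
Both cases fail, so the formula is unsatisfiable.

Unsatisfiable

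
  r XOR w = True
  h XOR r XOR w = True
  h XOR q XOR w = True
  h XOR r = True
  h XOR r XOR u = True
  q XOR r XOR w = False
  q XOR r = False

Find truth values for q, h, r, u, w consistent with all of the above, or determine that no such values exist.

q=T, h=F, r=T, u=F, w=F

r XOR w = T XOR F = True ✓
h XOR r XOR w = F XOR T XOR F = True ✓
h XOR q XOR w = F XOR T XOR F = True ✓
h XOR r = F XOR T = True ✓
h XOR r XOR u = F XOR T XOR F = True ✓
q XOR r XOR w = T XOR T XOR F = False ✓
q XOR r = T XOR T = False ✓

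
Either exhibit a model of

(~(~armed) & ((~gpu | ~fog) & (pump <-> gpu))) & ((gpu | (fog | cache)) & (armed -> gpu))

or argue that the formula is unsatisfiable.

fog = False; pump = True; gpu = True; armed = True; cache = True

  ~(~armed) & ((~gpu | ~fog) & (pump <-> gpu)) = True
    ~(~armed) = True
      ~armed = False
    (~gpu | ~fog) & (pump <-> gpu) = True
      ~gpu | ~fog = True
        ~gpu = False
        ~fog = True
      pump <-> gpu = True
  (gpu | (fog | cache)) & (armed -> gpu) = True
    gpu | (fog | cache) = True
      fog | cache = True
    armed -> gpu = True
Both conjuncts True, so the formula holds.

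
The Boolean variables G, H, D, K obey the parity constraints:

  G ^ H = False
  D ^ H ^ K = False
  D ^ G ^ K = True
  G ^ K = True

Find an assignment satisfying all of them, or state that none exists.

Adding constraints 1, 2, 3 mod 2: every variable appears an even number of times on the left, so the left side is 0.
But the right sides sum to 1 (mod 2). 0 ≠ 1 — the system is inconsistent.

No satisfying assignment exists.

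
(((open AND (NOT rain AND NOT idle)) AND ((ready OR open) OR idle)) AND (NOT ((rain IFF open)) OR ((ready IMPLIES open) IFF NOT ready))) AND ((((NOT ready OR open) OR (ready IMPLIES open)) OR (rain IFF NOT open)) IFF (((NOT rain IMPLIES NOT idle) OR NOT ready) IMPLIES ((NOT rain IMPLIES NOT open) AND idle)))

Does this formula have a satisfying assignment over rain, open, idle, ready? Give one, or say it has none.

Unsatisfiable

Case open = True: the formula simplifies to ((NOT rain AND NOT idle) AND (NOT rain OR NOT ready)) AND (((NOT rain IMPLIES NOT idle) OR NOT ready) IMPLIES (rain AND idle)).
  idle = True: the conjunct NOT idle is False.
  idle = False: the conjunct ((NOT rain IMPLIES NOT idle) OR NOT ready) IMPLIES (rain AND idle) becomes (True OR NOT ready) IMPLIES (rain AND False) = False.
Case open = False: the conjunct open is False.
Both cases fail — unsatisfiable.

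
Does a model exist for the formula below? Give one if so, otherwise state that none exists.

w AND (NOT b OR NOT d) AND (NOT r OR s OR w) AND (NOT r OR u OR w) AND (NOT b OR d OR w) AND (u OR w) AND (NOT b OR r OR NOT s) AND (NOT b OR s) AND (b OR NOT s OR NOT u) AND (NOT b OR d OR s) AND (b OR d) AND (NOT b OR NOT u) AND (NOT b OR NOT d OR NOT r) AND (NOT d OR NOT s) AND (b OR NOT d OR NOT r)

u = False, r = False, s = False, w = True, b = False, d = True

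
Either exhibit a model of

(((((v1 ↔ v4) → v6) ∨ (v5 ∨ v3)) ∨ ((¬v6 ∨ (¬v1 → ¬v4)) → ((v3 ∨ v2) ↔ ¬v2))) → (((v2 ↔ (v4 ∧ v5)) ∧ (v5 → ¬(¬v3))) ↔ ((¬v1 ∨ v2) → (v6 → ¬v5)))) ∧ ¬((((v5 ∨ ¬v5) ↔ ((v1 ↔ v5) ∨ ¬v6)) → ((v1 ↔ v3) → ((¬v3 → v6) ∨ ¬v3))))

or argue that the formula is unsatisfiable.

The conjunct ¬((((v5 ∨ ¬v5) ↔ ((v1 ↔ v5) ∨ ¬v6)) → ((v1 ↔ v3) → ((¬v3 → v6) ∨ ¬v3)))) is unsatisfiable on its own:
  v3 = True: this becomes ¬((((v5 ∨ ¬v5) ↔ ((v1 ↔ v5) ∨ ¬v6)) → True)) = False.
  v3 = False: this becomes ¬((((v5 ∨ ¬v5) ↔ ((v1 ↔ v5) ∨ ¬v6)) → True)) = False.
So the whole conjunction is unsatisfiable.

The formula is unsatisfiable.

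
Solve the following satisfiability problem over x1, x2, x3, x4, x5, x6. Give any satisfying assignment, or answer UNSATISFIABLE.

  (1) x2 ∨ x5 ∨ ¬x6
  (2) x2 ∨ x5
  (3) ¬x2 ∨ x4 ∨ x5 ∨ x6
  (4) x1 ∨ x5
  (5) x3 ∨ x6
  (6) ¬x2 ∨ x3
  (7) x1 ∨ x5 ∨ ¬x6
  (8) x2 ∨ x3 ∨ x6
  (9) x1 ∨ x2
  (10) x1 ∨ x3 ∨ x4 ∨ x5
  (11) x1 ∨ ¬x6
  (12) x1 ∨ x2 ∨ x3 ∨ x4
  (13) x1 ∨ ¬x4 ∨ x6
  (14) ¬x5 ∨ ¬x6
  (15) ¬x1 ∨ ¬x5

x1: True, x2: True, x3: True, x4: False, x5: False, x6: True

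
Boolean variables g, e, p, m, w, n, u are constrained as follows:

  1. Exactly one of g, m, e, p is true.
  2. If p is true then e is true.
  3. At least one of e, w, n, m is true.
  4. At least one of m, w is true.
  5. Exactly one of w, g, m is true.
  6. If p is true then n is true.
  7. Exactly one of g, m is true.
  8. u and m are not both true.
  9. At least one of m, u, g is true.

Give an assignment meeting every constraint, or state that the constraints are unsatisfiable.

g=F; e=F; p=F; m=T; w=F; n=F; u=F

  (1) {g, m, e, p}: 1 true — exactly one ✓
  (2) p=F ⇒ e: vacuous ✓
  (3) {e, w, n, m}: 1 true — at least one ✓
  (4) {m, w}: 1 true — at least one ✓
  (5) {w, g, m}: 1 true — exactly one ✓
  (6) p=F ⇒ n: vacuous ✓
  (7) {g, m}: 1 true — exactly one ✓
  (8) u=F, m=T — not both ✓
  (9) {m, u, g}: 1 true — at least one ✓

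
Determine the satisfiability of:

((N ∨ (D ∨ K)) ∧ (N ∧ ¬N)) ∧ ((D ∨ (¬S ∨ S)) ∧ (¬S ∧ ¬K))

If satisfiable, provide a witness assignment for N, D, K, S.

Unsatisfiable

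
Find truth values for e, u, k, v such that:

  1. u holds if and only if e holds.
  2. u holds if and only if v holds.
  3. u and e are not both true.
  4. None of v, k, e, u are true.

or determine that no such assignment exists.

e = False, u = False, k = False, v = False

  (1) u=F, e=F — same ✓
  (2) u=F, v=F — same ✓
  (3) u=F, e=F — not both ✓
  (4) {v, k, e, u}: 0 true — none ✓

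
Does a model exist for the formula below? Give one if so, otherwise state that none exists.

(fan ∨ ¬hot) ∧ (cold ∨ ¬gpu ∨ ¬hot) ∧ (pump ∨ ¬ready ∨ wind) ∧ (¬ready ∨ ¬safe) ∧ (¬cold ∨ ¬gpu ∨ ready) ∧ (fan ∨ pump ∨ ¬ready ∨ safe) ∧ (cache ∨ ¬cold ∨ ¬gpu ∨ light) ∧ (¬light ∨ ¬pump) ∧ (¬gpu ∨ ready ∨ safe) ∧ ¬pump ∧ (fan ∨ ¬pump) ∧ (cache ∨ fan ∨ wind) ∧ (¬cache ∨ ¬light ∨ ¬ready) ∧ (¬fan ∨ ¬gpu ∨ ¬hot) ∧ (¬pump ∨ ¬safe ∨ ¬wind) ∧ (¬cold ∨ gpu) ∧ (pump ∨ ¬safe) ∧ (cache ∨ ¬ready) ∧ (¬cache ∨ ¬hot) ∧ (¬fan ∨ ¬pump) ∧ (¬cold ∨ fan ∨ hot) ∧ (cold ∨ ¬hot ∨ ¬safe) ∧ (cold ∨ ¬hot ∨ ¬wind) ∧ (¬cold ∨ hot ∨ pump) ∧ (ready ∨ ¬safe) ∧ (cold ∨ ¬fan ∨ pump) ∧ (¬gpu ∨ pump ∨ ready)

gpu=F, pump=F, cold=F, fan=F, hot=F, ready=F, safe=F, wind=T, cache=T, light=F

Unit clause (¬pump) forces pump = False.
In (pump ∨ ¬safe) only ¬safe is left, so safe = False.
Set gpu = False.
  then (¬cold ∨ gpu) forces cold = False.
  then (cold ∨ ¬fan ∨ pump) forces fan = False.
  then (fan ∨ ¬hot) forces hot = False.
  then (fan ∨ pump ∨ ¬ready ∨ safe) forces ready = False.
Set wind = True.
Set cache = True.
Set light = False.
All clauses satisfied.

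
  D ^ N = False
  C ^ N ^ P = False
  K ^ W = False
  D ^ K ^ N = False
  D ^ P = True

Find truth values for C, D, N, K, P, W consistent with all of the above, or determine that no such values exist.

C = True, D = False, N = False, K = False, P = True, W = False

D ^ N = F ^ F = False ✓
C ^ N ^ P = T ^ F ^ T = False ✓
K ^ W = F ^ F = False ✓
D ^ K ^ N = F ^ F ^ F = False ✓
D ^ P = F ^ T = True ✓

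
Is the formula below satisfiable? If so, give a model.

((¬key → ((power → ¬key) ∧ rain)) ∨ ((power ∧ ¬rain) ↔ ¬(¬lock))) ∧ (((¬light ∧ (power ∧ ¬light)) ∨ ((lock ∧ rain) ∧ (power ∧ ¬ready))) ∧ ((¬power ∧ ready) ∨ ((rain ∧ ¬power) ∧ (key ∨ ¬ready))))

Case power = True: the conjunct (¬power ∧ ready) ∨ ((rain ∧ ¬power) ∧ (key ∨ ¬ready)) becomes (False ∧ ready) ∨ (False ∧ (key ∨ ¬ready)) = False.
Case power = False: the conjunct (¬light ∧ (power ∧ ¬light)) ∨ ((lock ∧ rain) ∧ (power ∧ ¬ready)) becomes (¬light ∧ False) ∨ ((lock ∧ rain) ∧ False) = False.
Both cases fail — unsatisfiable.

Unsatisfiable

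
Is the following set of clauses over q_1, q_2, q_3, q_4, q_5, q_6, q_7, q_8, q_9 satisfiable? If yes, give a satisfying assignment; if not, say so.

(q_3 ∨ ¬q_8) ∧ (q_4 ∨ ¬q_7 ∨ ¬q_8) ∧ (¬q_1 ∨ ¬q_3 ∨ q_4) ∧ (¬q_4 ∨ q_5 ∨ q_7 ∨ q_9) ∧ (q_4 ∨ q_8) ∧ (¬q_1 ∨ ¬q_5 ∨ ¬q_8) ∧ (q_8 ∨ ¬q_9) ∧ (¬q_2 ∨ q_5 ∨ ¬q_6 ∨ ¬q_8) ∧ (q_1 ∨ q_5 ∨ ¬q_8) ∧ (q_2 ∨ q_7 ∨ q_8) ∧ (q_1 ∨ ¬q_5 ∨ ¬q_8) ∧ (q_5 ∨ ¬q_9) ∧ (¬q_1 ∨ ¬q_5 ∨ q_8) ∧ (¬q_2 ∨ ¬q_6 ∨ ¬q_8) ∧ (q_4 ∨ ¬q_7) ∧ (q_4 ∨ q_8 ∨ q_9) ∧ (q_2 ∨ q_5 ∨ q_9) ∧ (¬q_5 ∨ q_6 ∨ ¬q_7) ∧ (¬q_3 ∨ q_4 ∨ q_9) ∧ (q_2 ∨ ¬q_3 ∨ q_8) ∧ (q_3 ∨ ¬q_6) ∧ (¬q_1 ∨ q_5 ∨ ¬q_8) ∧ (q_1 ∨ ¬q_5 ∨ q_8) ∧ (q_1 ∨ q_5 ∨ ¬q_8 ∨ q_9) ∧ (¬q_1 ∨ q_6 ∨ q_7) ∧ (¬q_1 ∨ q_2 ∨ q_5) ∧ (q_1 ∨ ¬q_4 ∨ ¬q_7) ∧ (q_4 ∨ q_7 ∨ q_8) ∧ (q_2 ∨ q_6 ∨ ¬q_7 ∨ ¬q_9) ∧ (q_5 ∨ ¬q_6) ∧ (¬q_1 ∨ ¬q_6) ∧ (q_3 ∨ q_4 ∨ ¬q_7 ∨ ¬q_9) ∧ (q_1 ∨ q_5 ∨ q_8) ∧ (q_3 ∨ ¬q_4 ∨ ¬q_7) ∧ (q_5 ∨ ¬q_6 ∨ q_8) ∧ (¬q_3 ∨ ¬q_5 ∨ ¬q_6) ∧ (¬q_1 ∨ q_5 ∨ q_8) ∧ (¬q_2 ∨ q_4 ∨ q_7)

Case q_1 = True:
  (¬q_1 ∨ ¬q_6) forces q_6 = False.
  (¬q_1 ∨ q_6 ∨ q_7) forces q_7 = True.
  (q_4 ∨ ¬q_7) forces q_4 = True.
  (¬q_5 ∨ q_6 ∨ ¬q_7) forces q_5 = False.
  (q_5 ∨ ¬q_9) forces q_9 = False.
  (q_2 ∨ q_5 ∨ q_9) forces q_2 = True.
  (¬q_1 ∨ q_5 ∨ ¬q_8) forces q_8 = False.
  Clause (¬q_1 ∨ q_5 ∨ q_8) is falsified — contradiction.
Case q_1 = False:
  If q_8 = True:
    (q_3 ∨ ¬q_8) forces q_3 = True.
    (q_1 ∨ q_5 ∨ ¬q_8) forces q_5 = True.
    clause (q_1 ∨ ¬q_5 ∨ ¬q_8) is falsified.
  If q_8 = False:
    (q_4 ∨ q_8) forces q_4 = True.
    (q_8 ∨ ¬q_9) forces q_9 = False.
    (q_1 ∨ ¬q_5 ∨ q_8) forces q_5 = False.
    clause (q_1 ∨ q_5 ∨ q_8) is falsified.
  Every sub-case reaches a contradiction.
Both cases fail, so the formula is unsatisfiable.

Unsatisfiable — no assignment works.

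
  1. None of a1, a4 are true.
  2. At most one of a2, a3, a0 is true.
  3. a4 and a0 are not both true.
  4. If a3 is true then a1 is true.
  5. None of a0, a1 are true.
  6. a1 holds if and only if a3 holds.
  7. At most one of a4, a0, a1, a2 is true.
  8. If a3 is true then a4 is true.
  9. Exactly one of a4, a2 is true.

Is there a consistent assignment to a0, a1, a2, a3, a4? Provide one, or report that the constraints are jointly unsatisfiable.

a0=F; a1=F; a2=T; a3=F; a4=F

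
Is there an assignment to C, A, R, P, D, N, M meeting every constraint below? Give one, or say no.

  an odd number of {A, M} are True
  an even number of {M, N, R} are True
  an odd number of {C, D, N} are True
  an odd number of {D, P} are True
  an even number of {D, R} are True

C: True, A: True, R: True, P: False, D: True, N: True, M: False

{A, M}: 1 true → odd ✓
{M, N, R}: 2 true → even ✓
{C, D, N}: 3 true → odd ✓
{D, P}: 1 true → odd ✓
{D, R}: 2 true → even ✓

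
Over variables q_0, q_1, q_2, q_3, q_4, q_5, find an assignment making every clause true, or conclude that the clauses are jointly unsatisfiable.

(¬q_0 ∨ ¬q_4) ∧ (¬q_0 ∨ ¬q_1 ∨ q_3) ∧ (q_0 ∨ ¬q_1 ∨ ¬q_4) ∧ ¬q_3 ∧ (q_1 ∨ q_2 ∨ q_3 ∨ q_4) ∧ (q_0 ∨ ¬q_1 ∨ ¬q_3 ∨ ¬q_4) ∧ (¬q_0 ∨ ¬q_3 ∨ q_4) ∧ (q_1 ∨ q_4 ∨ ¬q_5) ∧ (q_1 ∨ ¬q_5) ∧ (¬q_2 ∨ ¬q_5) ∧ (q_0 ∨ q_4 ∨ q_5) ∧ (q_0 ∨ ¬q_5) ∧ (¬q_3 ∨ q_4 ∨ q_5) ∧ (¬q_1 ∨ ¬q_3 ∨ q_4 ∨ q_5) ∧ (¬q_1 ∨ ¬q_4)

Unit clause (¬q_3) forces q_3 = False.
Set q_0 = False.
  then (q_0 ∨ ¬q_5) forces q_5 = False.
  then (q_0 ∨ q_4 ∨ q_5) forces q_4 = True.
  then (¬q_1 ∨ ¬q_4) forces q_1 = False.
Set q_2 = False.
All clauses satisfied.

q_0 = False; q_1 = False; q_2 = False; q_3 = False; q_4 = True; q_5 = False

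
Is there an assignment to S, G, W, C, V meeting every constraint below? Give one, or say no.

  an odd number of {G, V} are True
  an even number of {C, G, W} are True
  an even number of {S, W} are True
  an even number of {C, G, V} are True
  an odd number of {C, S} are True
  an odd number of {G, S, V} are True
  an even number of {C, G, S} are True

S=F, G=T, W=F, C=T, V=F

{G, V}: 1 true → odd ✓
{C, G, W}: 2 true → even ✓
{S, W}: 0 true → even ✓
{C, G, V}: 2 true → even ✓
{C, S}: 1 true → odd ✓
{G, S, V}: 1 true → odd ✓
{C, G, S}: 2 true → even ✓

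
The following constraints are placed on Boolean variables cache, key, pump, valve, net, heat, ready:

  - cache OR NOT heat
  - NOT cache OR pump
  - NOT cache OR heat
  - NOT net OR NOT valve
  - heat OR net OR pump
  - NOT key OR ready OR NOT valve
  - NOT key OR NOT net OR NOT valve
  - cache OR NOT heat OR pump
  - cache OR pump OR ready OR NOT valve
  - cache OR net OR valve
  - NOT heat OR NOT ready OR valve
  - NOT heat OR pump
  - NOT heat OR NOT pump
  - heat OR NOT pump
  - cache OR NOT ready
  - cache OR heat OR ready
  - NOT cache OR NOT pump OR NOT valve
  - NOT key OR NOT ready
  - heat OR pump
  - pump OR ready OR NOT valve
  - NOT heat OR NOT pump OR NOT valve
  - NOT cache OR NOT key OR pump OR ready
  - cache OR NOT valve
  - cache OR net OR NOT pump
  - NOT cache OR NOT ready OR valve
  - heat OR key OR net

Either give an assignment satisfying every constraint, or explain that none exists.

UNSATISFIABLE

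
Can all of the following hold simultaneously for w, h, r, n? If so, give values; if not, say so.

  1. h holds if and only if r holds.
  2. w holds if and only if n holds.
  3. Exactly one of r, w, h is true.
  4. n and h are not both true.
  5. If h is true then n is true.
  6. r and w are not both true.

w=T; h=F; r=F; n=T

  (1) h=F, r=F — same ✓
  (2) w=T, n=T — same ✓
  (3) {r, w, h}: 1 true — exactly one ✓
  (4) n=T, h=F — not both ✓
  (5) h=F ⇒ n: vacuous ✓
  (6) r=F, w=T — not both ✓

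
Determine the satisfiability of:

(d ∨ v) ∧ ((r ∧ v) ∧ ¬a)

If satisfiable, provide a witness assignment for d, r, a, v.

d = False, r = True, a = False, v = True

  d ∨ v = True
  (r ∧ v) ∧ ¬a = True
    r ∧ v = True
    ¬a = True
Both conjuncts True, so the formula holds.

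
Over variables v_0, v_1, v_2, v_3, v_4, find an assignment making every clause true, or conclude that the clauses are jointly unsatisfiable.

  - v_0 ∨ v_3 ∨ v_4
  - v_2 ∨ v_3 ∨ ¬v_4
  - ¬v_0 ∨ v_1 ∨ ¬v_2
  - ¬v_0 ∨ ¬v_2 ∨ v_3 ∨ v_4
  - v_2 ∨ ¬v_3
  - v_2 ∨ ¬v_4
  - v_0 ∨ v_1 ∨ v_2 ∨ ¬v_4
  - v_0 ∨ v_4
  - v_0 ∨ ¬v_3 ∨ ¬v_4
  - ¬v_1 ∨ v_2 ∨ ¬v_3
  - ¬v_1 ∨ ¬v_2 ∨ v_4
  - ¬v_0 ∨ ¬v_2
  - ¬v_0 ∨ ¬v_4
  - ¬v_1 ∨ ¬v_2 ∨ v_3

v_0 = False, v_1 = False, v_2 = True, v_3 = False, v_4 = True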